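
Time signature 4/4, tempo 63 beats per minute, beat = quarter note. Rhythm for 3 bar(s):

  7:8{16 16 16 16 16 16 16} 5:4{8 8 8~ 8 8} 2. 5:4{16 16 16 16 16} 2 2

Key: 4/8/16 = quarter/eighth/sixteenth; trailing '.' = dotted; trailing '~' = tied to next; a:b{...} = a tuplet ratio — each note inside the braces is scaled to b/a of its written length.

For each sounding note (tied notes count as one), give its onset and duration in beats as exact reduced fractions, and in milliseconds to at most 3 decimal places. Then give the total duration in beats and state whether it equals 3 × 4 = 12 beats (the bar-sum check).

1) 0.0ms=0b +272.109ms=2/7b
2) 272.109ms=2/7b +272.109ms=2/7b
3) 544.218ms=4/7b +272.109ms=2/7b
4) 816.327ms=6/7b +272.109ms=2/7b
5) 1088.435ms=8/7b +272.109ms=2/7b
6) 1360.544ms=10/7b +272.109ms=2/7b
7) 1632.653ms=12/7b +272.109ms=2/7b
8) 1904.762ms=2b +380.952ms=2/5b
9) 2285.714ms=12/5b +380.952ms=2/5b
10) 2666.667ms=14/5b +761.905ms=4/5b
11) 3428.571ms=18/5b +380.952ms=2/5b
12) 3809.524ms=4b +2857.143ms=3b
13) 6666.667ms=7b +190.476ms=1/5b
14) 6857.143ms=36/5b +190.476ms=1/5b
15) 7047.619ms=37/5b +190.476ms=1/5b
16) 7238.095ms=38/5b +190.476ms=1/5b
17) 7428.571ms=39/5b +190.476ms=1/5b
18) 7619.048ms=8b +1904.762ms=2b
19) 9523.81ms=10b +1904.762ms=2b
Σ=12b of 12 (63bpm 4/4) — PASS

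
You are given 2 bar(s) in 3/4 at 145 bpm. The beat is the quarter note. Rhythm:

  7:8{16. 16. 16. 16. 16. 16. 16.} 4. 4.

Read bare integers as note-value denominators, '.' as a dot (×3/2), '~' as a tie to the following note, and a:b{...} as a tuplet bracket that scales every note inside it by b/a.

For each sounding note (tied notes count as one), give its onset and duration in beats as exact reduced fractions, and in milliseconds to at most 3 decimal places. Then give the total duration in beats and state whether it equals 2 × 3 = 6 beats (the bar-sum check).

1) 0.0ms=0b +177.34ms=3/7b
2) 177.34ms=3/7b +177.34ms=3/7b
3) 354.68ms=6/7b +177.34ms=3/7b
4) 532.02ms=9/7b +177.34ms=3/7b
5) 709.36ms=12/7b +177.34ms=3/7b
6) 886.7ms=15/7b +177.34ms=3/7b
7) 1064.039ms=18/7b +177.34ms=3/7b
8) 1241.379ms=3b +620.69ms=3/2b
9) 1862.069ms=9/2b +620.69ms=3/2b
Σ=6b of 6 (145bpm 3/4) — PASS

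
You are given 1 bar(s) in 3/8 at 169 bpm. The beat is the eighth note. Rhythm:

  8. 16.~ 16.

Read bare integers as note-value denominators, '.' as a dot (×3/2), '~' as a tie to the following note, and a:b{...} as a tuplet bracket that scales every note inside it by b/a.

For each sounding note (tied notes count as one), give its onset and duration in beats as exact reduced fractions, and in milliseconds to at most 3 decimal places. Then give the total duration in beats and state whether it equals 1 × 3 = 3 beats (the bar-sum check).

1) 0.0ms=0b +532.544ms=3/2b
2) 532.544ms=3/2b +532.544ms=3/2b
Σ=3b of 3 (169bpm 3/8) — PASS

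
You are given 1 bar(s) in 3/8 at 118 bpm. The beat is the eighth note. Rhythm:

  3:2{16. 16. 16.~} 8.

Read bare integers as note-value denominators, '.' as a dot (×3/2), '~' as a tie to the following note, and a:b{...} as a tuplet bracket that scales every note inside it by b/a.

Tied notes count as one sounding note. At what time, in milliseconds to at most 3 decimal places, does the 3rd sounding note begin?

note 3 onset = 1b = 508.475ms

1. 0.0ms @ 0 + 254.237ms (1/2)
2. 254.237ms @ 1/2 + 254.237ms (1/2)
3. 508.475ms @ 1 + 1016.949ms (2)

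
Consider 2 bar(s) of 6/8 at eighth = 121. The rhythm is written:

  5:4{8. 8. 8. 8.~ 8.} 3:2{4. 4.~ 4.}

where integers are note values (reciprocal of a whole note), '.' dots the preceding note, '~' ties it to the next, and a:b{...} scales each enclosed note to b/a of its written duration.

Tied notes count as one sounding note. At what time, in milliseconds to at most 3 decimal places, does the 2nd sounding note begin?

note 2 onset = 6/5b = 595.041ms

1. 0.0ms @ 0 + 595.041ms (6/5)
2. 595.041ms @ 6/5 + 595.041ms (6/5)
3. 1190.083ms @ 12/5 + 595.041ms (6/5)
4. 1785.124ms @ 18/5 + 1190.083ms (12/5)
5. 2975.207ms @ 6 + 991.736ms (2)
6. 3966.942ms @ 8 + 1983.471ms (4)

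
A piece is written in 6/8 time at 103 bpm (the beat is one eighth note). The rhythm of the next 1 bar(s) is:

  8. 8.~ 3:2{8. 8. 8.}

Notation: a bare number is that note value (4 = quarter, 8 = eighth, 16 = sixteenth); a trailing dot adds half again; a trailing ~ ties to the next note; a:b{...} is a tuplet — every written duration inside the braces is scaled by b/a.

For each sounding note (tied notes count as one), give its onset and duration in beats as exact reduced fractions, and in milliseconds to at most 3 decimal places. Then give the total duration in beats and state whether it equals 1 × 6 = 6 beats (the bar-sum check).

1) 0.0ms=0b +873.786ms=3/2b
2) 873.786ms=3/2b +1456.311ms=5/2b
3) 2330.097ms=4b +582.524ms=1b
4) 2912.621ms=5b +582.524ms=1b
Σ=6b of 6 (103bpm 6/8) — PASS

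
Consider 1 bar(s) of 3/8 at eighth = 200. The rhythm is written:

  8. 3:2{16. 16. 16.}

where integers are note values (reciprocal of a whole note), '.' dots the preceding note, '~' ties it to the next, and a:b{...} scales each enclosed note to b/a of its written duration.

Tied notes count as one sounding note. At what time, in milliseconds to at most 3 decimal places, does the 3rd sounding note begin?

1. 0.0ms @ 0 + 450.0ms (3/2)
2. 450.0ms @ 3/2 + 150.0ms (1/2)
3. 600.0ms @ 2 + 150.0ms (1/2)
4. 750.0ms @ 5/2 + 150.0ms (1/2)

note 3 onset = 2b = 600.0ms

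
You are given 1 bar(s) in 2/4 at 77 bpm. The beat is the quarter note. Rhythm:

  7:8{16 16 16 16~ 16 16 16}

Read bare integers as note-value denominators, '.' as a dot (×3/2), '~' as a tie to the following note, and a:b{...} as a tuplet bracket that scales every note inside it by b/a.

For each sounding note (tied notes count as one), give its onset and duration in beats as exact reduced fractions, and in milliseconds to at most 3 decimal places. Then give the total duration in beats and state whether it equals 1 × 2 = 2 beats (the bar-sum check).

1) 0.0ms=0b +222.635ms=2/7b
2) 222.635ms=2/7b +222.635ms=2/7b
3) 445.269ms=4/7b +222.635ms=2/7b
4) 667.904ms=6/7b +445.269ms=4/7b
5) 1113.173ms=10/7b +222.635ms=2/7b
6) 1335.807ms=12/7b +222.635ms=2/7b
Σ=2b of 2 (77bpm 2/4) — PASS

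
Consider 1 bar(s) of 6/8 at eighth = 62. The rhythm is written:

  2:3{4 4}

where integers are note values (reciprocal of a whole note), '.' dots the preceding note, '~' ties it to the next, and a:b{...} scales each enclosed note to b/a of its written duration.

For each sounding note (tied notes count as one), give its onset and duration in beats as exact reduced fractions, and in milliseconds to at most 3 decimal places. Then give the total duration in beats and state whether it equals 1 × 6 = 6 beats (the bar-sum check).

1) 0.0ms=0b +2903.226ms=3b
2) 2903.226ms=3b +2903.226ms=3b
Σ=6b of 6 (62bpm 6/8) — PASS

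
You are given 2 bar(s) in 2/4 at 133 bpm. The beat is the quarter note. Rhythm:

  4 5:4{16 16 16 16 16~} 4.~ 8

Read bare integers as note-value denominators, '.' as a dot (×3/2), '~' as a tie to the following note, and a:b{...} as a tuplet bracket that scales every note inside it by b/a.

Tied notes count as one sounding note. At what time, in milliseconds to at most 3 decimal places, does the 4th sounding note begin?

1. 0.0ms @ 0 + 451.128ms (1)
2. 451.128ms @ 1 + 90.226ms (1/5)
3. 541.353ms @ 6/5 + 90.226ms (1/5)
4. 631.579ms @ 7/5 + 90.226ms (1/5)
5. 721.805ms @ 8/5 + 90.226ms (1/5)
6. 812.03ms @ 9/5 + 992.481ms (11/5)

note 4 onset = 7/5b = 631.579ms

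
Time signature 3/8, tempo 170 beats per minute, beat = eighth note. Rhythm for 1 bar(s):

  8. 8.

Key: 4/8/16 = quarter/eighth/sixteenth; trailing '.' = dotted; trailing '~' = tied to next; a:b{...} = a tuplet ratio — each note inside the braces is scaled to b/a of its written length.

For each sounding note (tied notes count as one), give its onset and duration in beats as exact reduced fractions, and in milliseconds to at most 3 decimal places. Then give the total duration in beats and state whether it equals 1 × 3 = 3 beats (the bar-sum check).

1) 0.0ms=0b +529.412ms=3/2b
2) 529.412ms=3/2b +529.412ms=3/2b
Σ=3b of 3 (170bpm 3/8) — PASS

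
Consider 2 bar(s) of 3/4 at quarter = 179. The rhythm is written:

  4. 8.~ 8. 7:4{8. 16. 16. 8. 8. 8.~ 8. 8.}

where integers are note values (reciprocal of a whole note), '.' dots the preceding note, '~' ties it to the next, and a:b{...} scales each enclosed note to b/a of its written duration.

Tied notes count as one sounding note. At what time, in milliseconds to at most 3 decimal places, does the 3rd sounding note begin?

1. 0.0ms @ 0 + 502.793ms (3/2)
2. 502.793ms @ 3/2 + 502.793ms (3/2)
3. 1005.587ms @ 3 + 143.655ms (3/7)
4. 1149.242ms @ 24/7 + 71.828ms (3/14)
5. 1221.069ms @ 51/14 + 71.828ms (3/14)
6. 1292.897ms @ 27/7 + 143.655ms (3/7)
7. 1436.552ms @ 30/7 + 143.655ms (3/7)
8. 1580.208ms @ 33/7 + 287.31ms (6/7)
9. 1867.518ms @ 39/7 + 143.655ms (3/7)

note 3 onset = 3b = 1005.587ms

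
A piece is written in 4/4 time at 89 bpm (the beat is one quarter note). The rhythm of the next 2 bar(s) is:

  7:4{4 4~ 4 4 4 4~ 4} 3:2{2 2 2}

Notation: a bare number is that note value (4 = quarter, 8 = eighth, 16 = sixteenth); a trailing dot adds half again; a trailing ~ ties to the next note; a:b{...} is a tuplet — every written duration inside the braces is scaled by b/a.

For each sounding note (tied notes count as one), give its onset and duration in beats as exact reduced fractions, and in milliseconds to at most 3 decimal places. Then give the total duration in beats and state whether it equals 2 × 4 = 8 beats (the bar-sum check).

1) 0.0ms=0b +385.233ms=4/7b
2) 385.233ms=4/7b +770.465ms=8/7b
3) 1155.698ms=12/7b +385.233ms=4/7b
4) 1540.931ms=16/7b +385.233ms=4/7b
5) 1926.164ms=20/7b +770.465ms=8/7b
6) 2696.629ms=4b +898.876ms=4/3b
7) 3595.506ms=16/3b +898.876ms=4/3b
8) 4494.382ms=20/3b +898.876ms=4/3b
Σ=8b of 8 (89bpm 4/4) — PASS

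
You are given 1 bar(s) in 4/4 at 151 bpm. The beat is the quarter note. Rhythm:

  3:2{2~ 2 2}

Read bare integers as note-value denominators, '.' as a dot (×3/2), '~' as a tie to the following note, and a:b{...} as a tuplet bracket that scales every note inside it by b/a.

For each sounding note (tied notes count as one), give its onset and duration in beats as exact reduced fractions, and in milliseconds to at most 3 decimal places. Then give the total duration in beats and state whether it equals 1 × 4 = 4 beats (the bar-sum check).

1) 0.0ms=0b +1059.603ms=8/3b
2) 1059.603ms=8/3b +529.801ms=4/3b
Σ=4b of 4 (151bpm 4/4) — PASS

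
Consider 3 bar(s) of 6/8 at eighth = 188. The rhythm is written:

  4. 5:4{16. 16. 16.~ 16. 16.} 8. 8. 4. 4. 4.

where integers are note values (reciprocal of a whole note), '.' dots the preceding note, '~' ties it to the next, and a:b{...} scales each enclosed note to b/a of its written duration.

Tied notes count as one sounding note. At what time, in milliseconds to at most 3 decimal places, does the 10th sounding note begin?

1. 0.0ms @ 0 + 957.447ms (3)
2. 957.447ms @ 3 + 191.489ms (3/5)
3. 1148.936ms @ 18/5 + 191.489ms (3/5)
4. 1340.426ms @ 21/5 + 382.979ms (6/5)
5. 1723.404ms @ 27/5 + 191.489ms (3/5)
6. 1914.894ms @ 6 + 478.723ms (3/2)
7. 2393.617ms @ 15/2 + 478.723ms (3/2)
8. 2872.34ms @ 9 + 957.447ms (3)
9. 3829.787ms @ 12 + 957.447ms (3)
10. 4787.234ms @ 15 + 957.447ms (3)

note 10 onset = 15b = 4787.234ms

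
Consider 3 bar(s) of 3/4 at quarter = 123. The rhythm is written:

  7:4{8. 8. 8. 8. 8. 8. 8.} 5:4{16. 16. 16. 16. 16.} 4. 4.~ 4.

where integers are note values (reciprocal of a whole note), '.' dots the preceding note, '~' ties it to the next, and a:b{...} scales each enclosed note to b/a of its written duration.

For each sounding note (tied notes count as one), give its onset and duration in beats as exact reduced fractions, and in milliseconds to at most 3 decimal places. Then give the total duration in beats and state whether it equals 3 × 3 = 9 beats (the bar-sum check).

1) 0.0ms=0b +209.059ms=3/7b
2) 209.059ms=3/7b +209.059ms=3/7b
3) 418.118ms=6/7b +209.059ms=3/7b
4) 627.178ms=9/7b +209.059ms=3/7b
5) 836.237ms=12/7b +209.059ms=3/7b
6) 1045.296ms=15/7b +209.059ms=3/7b
7) 1254.355ms=18/7b +209.059ms=3/7b
8) 1463.415ms=3b +146.341ms=3/10b
9) 1609.756ms=33/10b +146.341ms=3/10b
10) 1756.098ms=18/5b +146.341ms=3/10b
11) 1902.439ms=39/10b +146.341ms=3/10b
12) 2048.78ms=21/5b +146.341ms=3/10b
13) 2195.122ms=9/2b +731.707ms=3/2b
14) 2926.829ms=6b +1463.415ms=3b
Σ=9b of 9 (123bpm 3/4) — PASS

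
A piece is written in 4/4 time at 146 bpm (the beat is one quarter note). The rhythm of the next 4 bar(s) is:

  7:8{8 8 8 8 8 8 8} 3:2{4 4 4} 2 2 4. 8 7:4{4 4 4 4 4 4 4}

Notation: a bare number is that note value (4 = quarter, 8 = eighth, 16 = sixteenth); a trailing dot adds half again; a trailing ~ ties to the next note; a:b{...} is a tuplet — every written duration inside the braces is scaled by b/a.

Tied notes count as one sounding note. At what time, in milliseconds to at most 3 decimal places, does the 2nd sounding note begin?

note 2 onset = 4/7b = 234.834ms

1. 0.0ms @ 0 + 234.834ms (4/7)
2. 234.834ms @ 4/7 + 234.834ms (4/7)
3. 469.667ms @ 8/7 + 234.834ms (4/7)
4. 704.501ms @ 12/7 + 234.834ms (4/7)
5. 939.335ms @ 16/7 + 234.834ms (4/7)
6. 1174.168ms @ 20/7 + 234.834ms (4/7)
7. 1409.002ms @ 24/7 + 234.834ms (4/7)
8. 1643.836ms @ 4 + 273.973ms (2/3)
9. 1917.808ms @ 14/3 + 273.973ms (2/3)
10. 2191.781ms @ 16/3 + 273.973ms (2/3)
11. 2465.753ms @ 6 + 821.918ms (2)
12. 3287.671ms @ 8 + 821.918ms (2)
13. 4109.589ms @ 10 + 616.438ms (3/2)
14. 4726.027ms @ 23/2 + 205.479ms (1/2)
15. 4931.507ms @ 12 + 234.834ms (4/7)
16. 5166.341ms @ 88/7 + 234.834ms (4/7)
17. 5401.174ms @ 92/7 + 234.834ms (4/7)
18. 5636.008ms @ 96/7 + 234.834ms (4/7)
19. 5870.841ms @ 100/7 + 234.834ms (4/7)
20. 6105.675ms @ 104/7 + 234.834ms (4/7)
21. 6340.509ms @ 108/7 + 234.834ms (4/7)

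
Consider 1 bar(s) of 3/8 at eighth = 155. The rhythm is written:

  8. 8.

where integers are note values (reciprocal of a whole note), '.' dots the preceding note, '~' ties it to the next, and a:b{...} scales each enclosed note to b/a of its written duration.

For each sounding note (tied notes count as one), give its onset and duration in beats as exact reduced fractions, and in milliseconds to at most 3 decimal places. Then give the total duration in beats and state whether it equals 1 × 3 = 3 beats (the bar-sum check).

1) 0.0ms=0b +580.645ms=3/2b
2) 580.645ms=3/2b +580.645ms=3/2b
Σ=3b of 3 (155bpm 3/8) — PASS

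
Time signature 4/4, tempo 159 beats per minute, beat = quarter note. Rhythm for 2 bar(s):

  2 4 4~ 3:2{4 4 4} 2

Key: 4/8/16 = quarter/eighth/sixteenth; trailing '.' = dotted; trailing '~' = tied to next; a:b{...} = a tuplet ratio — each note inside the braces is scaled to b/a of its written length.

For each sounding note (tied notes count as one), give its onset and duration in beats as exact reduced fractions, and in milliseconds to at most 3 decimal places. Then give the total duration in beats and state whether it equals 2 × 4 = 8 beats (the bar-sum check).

1) 0.0ms=0b +754.717ms=2b
2) 754.717ms=2b +377.358ms=1b
3) 1132.075ms=3b +628.931ms=5/3b
4) 1761.006ms=14/3b +251.572ms=2/3b
5) 2012.579ms=16/3b +251.572ms=2/3b
6) 2264.151ms=6b +754.717ms=2b
Σ=8b of 8 (159bpm 4/4) — PASS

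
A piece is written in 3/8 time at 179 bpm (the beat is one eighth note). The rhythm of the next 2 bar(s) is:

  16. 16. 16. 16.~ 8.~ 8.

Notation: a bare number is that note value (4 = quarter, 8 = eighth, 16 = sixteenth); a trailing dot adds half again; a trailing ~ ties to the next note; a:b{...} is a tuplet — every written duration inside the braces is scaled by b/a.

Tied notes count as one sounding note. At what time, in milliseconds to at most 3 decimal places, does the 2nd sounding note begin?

1. 0.0ms @ 0 + 251.397ms (3/4)
2. 251.397ms @ 3/4 + 251.397ms (3/4)
3. 502.793ms @ 3/2 + 251.397ms (3/4)
4. 754.19ms @ 9/4 + 1256.983ms (15/4)

note 2 onset = 3/4b = 251.397ms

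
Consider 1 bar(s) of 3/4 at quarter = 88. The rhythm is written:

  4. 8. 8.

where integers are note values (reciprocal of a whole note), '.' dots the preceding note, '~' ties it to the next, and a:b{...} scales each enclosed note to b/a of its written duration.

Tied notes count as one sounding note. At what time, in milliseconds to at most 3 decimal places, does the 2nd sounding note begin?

note 2 onset = 3/2b = 1022.727ms

1. 0.0ms @ 0 + 1022.727ms (3/2)
2. 1022.727ms @ 3/2 + 511.364ms (3/4)
3. 1534.091ms @ 9/4 + 511.364ms (3/4)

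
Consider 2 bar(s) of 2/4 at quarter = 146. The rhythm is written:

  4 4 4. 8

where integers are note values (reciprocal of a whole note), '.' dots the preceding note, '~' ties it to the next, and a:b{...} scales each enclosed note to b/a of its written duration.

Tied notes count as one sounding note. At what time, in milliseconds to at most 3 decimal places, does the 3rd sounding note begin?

note 3 onset = 2b = 821.918ms

1. 0.0ms @ 0 + 410.959ms (1)
2. 410.959ms @ 1 + 410.959ms (1)
3. 821.918ms @ 2 + 616.438ms (3/2)
4. 1438.356ms @ 7/2 + 205.479ms (1/2)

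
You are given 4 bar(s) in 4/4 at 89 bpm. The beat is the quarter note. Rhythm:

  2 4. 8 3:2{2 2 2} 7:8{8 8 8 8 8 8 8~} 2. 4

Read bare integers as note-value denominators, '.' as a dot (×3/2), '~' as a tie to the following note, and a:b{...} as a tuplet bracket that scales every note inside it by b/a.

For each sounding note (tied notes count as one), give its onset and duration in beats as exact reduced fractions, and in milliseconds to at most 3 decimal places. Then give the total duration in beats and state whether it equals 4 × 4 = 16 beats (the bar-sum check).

1) 0.0ms=0b +1348.315ms=2b
2) 1348.315ms=2b +1011.236ms=3/2b
3) 2359.551ms=7/2b +337.079ms=1/2b
4) 2696.629ms=4b +898.876ms=4/3b
5) 3595.506ms=16/3b +898.876ms=4/3b
6) 4494.382ms=20/3b +898.876ms=4/3b
7) 5393.258ms=8b +385.233ms=4/7b
8) 5778.491ms=60/7b +385.233ms=4/7b
9) 6163.724ms=64/7b +385.233ms=4/7b
10) 6548.957ms=68/7b +385.233ms=4/7b
11) 6934.189ms=72/7b +385.233ms=4/7b
12) 7319.422ms=76/7b +385.233ms=4/7b
13) 7704.655ms=80/7b +2407.705ms=25/7b
14) 10112.36ms=15b +674.157ms=1b
Σ=16b of 16 (89bpm 4/4) — PASS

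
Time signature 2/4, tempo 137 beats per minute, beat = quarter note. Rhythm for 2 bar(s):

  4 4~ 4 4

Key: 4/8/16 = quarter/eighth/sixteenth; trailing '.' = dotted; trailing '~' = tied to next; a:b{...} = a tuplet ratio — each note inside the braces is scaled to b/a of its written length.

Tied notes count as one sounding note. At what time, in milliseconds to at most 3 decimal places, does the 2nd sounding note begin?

note 2 onset = 1b = 437.956ms

1. 0.0ms @ 0 + 437.956ms (1)
2. 437.956ms @ 1 + 875.912ms (2)
3. 1313.869ms @ 3 + 437.956ms (1)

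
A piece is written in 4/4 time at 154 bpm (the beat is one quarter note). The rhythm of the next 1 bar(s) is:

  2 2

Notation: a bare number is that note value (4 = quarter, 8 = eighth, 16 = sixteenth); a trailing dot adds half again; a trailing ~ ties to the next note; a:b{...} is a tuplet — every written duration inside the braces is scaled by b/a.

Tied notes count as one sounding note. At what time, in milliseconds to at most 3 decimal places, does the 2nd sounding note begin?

1. 0.0ms @ 0 + 779.221ms (2)
2. 779.221ms @ 2 + 779.221ms (2)

note 2 onset = 2b = 779.221ms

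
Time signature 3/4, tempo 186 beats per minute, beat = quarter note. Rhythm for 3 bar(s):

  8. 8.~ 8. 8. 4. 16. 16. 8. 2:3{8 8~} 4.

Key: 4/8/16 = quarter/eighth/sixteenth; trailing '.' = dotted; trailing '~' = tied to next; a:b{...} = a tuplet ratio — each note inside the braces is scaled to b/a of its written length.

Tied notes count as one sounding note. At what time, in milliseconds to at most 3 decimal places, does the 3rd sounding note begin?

note 3 onset = 9/4b = 725.806ms

1. 0.0ms @ 0 + 241.935ms (3/4)
2. 241.935ms @ 3/4 + 483.871ms (3/2)
3. 725.806ms @ 9/4 + 241.935ms (3/4)
4. 967.742ms @ 3 + 483.871ms (3/2)
5. 1451.613ms @ 9/2 + 120.968ms (3/8)
6. 1572.581ms @ 39/8 + 120.968ms (3/8)
7. 1693.548ms @ 21/4 + 241.935ms (3/4)
8. 1935.484ms @ 6 + 241.935ms (3/4)
9. 2177.419ms @ 27/4 + 725.806ms (9/4)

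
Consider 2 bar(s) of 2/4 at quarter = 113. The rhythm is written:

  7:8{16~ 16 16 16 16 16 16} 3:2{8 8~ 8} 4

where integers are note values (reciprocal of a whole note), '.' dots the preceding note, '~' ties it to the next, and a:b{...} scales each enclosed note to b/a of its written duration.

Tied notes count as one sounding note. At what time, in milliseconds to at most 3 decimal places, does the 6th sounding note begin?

1. 0.0ms @ 0 + 303.413ms (4/7)
2. 303.413ms @ 4/7 + 151.707ms (2/7)
3. 455.12ms @ 6/7 + 151.707ms (2/7)
4. 606.827ms @ 8/7 + 151.707ms (2/7)
5. 758.534ms @ 10/7 + 151.707ms (2/7)
6. 910.24ms @ 12/7 + 151.707ms (2/7)
7. 1061.947ms @ 2 + 176.991ms (1/3)
8. 1238.938ms @ 7/3 + 353.982ms (2/3)
9. 1592.92ms @ 3 + 530.973ms (1)

note 6 onset = 12/7b = 910.24ms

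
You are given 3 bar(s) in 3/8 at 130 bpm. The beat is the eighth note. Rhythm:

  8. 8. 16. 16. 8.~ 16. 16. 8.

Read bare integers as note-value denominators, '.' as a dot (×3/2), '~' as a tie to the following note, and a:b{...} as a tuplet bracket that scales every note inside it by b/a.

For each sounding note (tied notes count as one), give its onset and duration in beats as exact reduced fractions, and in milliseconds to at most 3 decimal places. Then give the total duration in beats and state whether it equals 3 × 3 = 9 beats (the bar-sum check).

1) 0.0ms=0b +692.308ms=3/2b
2) 692.308ms=3/2b +692.308ms=3/2b
3) 1384.615ms=3b +346.154ms=3/4b
4) 1730.769ms=15/4b +346.154ms=3/4b
5) 2076.923ms=9/2b +1038.462ms=9/4b
6) 3115.385ms=27/4b +346.154ms=3/4b
7) 3461.538ms=15/2b +692.308ms=3/2b
Σ=9b of 9 (130bpm 3/8) — PASS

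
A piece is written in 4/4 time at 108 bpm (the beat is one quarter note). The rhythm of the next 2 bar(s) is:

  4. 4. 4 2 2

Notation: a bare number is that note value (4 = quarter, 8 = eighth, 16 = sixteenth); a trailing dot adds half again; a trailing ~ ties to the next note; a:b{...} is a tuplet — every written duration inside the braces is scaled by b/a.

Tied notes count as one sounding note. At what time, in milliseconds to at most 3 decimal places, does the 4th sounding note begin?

1. 0.0ms @ 0 + 833.333ms (3/2)
2. 833.333ms @ 3/2 + 833.333ms (3/2)
3. 1666.667ms @ 3 + 555.556ms (1)
4. 2222.222ms @ 4 + 1111.111ms (2)
5. 3333.333ms @ 6 + 1111.111ms (2)

note 4 onset = 4b = 2222.222ms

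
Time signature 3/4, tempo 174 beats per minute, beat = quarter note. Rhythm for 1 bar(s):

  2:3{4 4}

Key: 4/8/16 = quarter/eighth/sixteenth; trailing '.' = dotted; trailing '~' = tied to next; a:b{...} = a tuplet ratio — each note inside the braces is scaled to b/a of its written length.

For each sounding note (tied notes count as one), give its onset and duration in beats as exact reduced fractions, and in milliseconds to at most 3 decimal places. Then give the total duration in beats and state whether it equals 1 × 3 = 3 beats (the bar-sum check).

1) 0.0ms=0b +517.241ms=3/2b
2) 517.241ms=3/2b +517.241ms=3/2b
Σ=3b of 3 (174bpm 3/4) — PASS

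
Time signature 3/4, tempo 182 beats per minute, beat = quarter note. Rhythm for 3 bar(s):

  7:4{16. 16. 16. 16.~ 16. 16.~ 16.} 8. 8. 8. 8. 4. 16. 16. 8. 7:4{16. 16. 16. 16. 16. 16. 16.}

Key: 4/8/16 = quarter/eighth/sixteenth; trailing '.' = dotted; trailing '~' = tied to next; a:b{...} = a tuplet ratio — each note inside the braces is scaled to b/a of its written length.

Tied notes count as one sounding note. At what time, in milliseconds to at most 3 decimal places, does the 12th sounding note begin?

1. 0.0ms @ 0 + 70.644ms (3/14)
2. 70.644ms @ 3/14 + 70.644ms (3/14)
3. 141.287ms @ 3/7 + 70.644ms (3/14)
4. 211.931ms @ 9/14 + 141.287ms (3/7)
5. 353.218ms @ 15/14 + 141.287ms (3/7)
6. 494.505ms @ 3/2 + 247.253ms (3/4)
7. 741.758ms @ 9/4 + 247.253ms (3/4)
8. 989.011ms @ 3 + 247.253ms (3/4)
9. 1236.264ms @ 15/4 + 247.253ms (3/4)
10. 1483.516ms @ 9/2 + 494.505ms (3/2)
11. 1978.022ms @ 6 + 123.626ms (3/8)
12. 2101.648ms @ 51/8 + 123.626ms (3/8)
13. 2225.275ms @ 27/4 + 247.253ms (3/4)
14. 2472.527ms @ 15/2 + 70.644ms (3/14)
15. 2543.171ms @ 54/7 + 70.644ms (3/14)
16. 2613.815ms @ 111/14 + 70.644ms (3/14)
17. 2684.458ms @ 57/7 + 70.644ms (3/14)
18. 2755.102ms @ 117/14 + 70.644ms (3/14)
19. 2825.746ms @ 60/7 + 70.644ms (3/14)
20. 2896.389ms @ 123/14 + 70.644ms (3/14)

note 12 onset = 51/8b = 2101.648ms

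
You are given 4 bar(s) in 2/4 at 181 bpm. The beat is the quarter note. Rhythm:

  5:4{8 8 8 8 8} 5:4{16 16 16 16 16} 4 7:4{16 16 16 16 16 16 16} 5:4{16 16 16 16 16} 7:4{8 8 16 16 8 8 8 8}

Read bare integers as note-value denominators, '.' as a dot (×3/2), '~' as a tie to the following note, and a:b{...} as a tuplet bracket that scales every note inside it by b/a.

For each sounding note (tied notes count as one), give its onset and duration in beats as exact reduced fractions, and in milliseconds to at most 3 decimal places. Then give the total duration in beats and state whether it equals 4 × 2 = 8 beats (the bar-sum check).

1) 0.0ms=0b +132.597ms=2/5b
2) 132.597ms=2/5b +132.597ms=2/5b
3) 265.193ms=4/5b +132.597ms=2/5b
4) 397.79ms=6/5b +132.597ms=2/5b
5) 530.387ms=8/5b +132.597ms=2/5b
6) 662.983ms=2b +66.298ms=1/5b
7) 729.282ms=11/5b +66.298ms=1/5b
8) 795.58ms=12/5b +66.298ms=1/5b
9) 861.878ms=13/5b +66.298ms=1/5b
10) 928.177ms=14/5b +66.298ms=1/5b
11) 994.475ms=3b +331.492ms=1b
12) 1325.967ms=4b +47.356ms=1/7b
13) 1373.323ms=29/7b +47.356ms=1/7b
14) 1420.679ms=30/7b +47.356ms=1/7b
15) 1468.035ms=31/7b +47.356ms=1/7b
16) 1515.391ms=32/7b +47.356ms=1/7b
17) 1562.747ms=33/7b +47.356ms=1/7b
18) 1610.103ms=34/7b +47.356ms=1/7b
19) 1657.459ms=5b +66.298ms=1/5b
20) 1723.757ms=26/5b +66.298ms=1/5b
21) 1790.055ms=27/5b +66.298ms=1/5b
22) 1856.354ms=28/5b +66.298ms=1/5b
23) 1922.652ms=29/5b +66.298ms=1/5b
24) 1988.95ms=6b +94.712ms=2/7b
25) 2083.662ms=44/7b +94.712ms=2/7b
26) 2178.374ms=46/7b +47.356ms=1/7b
27) 2225.73ms=47/7b +47.356ms=1/7b
28) 2273.086ms=48/7b +94.712ms=2/7b
29) 2367.798ms=50/7b +94.712ms=2/7b
30) 2462.51ms=52/7b +94.712ms=2/7b
31) 2557.222ms=54/7b +94.712ms=2/7b
Σ=8b of 8 (181bpm 2/4) — PASS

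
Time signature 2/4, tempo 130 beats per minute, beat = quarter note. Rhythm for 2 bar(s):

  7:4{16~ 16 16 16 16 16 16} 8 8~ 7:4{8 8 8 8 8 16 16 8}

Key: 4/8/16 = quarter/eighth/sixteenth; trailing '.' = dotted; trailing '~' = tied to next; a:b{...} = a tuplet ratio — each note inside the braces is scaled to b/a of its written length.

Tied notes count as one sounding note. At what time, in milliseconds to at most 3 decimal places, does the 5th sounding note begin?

1. 0.0ms @ 0 + 131.868ms (2/7)
2. 131.868ms @ 2/7 + 65.934ms (1/7)
3. 197.802ms @ 3/7 + 65.934ms (1/7)
4. 263.736ms @ 4/7 + 65.934ms (1/7)
5. 329.67ms @ 5/7 + 65.934ms (1/7)
6. 395.604ms @ 6/7 + 65.934ms (1/7)
7. 461.538ms @ 1 + 230.769ms (1/2)
8. 692.308ms @ 3/2 + 362.637ms (11/14)
9. 1054.945ms @ 16/7 + 131.868ms (2/7)
10. 1186.813ms @ 18/7 + 131.868ms (2/7)
11. 1318.681ms @ 20/7 + 131.868ms (2/7)
12. 1450.549ms @ 22/7 + 131.868ms (2/7)
13. 1582.418ms @ 24/7 + 65.934ms (1/7)
14. 1648.352ms @ 25/7 + 65.934ms (1/7)
15. 1714.286ms @ 26/7 + 131.868ms (2/7)

note 5 onset = 5/7b = 329.67ms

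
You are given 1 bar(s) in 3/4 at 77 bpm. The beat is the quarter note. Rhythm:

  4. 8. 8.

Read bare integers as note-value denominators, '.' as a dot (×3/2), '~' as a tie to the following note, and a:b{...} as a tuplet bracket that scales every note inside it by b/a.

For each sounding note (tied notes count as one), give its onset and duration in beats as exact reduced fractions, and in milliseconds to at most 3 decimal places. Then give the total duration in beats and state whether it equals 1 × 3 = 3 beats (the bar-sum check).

1) 0.0ms=0b +1168.831ms=3/2b
2) 1168.831ms=3/2b +584.416ms=3/4b
3) 1753.247ms=9/4b +584.416ms=3/4b
Σ=3b of 3 (77bpm 3/4) — PASS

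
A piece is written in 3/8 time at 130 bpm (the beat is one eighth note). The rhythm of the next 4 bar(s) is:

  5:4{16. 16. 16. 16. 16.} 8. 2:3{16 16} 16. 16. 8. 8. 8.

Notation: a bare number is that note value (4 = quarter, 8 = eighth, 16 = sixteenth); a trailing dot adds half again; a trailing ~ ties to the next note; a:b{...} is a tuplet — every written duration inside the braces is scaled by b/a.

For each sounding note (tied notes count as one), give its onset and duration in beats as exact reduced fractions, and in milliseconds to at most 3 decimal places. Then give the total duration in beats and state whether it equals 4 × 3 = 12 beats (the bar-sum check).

1) 0.0ms=0b +276.923ms=3/5b
2) 276.923ms=3/5b +276.923ms=3/5b
3) 553.846ms=6/5b +276.923ms=3/5b
4) 830.769ms=9/5b +276.923ms=3/5b
5) 1107.692ms=12/5b +276.923ms=3/5b
6) 1384.615ms=3b +692.308ms=3/2b
7) 2076.923ms=9/2b +346.154ms=3/4b
8) 2423.077ms=21/4b +346.154ms=3/4b
9) 2769.231ms=6b +346.154ms=3/4b
10) 3115.385ms=27/4b +346.154ms=3/4b
11) 3461.538ms=15/2b +692.308ms=3/2b
12) 4153.846ms=9b +692.308ms=3/2b
13) 4846.154ms=21/2b +692.308ms=3/2b
Σ=12b of 12 (130bpm 3/8) — PASS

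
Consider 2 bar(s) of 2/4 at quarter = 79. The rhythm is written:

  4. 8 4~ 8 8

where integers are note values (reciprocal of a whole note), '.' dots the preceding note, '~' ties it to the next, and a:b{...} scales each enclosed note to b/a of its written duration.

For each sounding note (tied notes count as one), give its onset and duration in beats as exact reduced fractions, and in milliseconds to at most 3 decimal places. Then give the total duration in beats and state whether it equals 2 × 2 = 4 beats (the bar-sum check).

1) 0.0ms=0b +1139.241ms=3/2b
2) 1139.241ms=3/2b +379.747ms=1/2b
3) 1518.987ms=2b +1139.241ms=3/2b
4) 2658.228ms=7/2b +379.747ms=1/2b
Σ=4b of 4 (79bpm 2/4) — PASS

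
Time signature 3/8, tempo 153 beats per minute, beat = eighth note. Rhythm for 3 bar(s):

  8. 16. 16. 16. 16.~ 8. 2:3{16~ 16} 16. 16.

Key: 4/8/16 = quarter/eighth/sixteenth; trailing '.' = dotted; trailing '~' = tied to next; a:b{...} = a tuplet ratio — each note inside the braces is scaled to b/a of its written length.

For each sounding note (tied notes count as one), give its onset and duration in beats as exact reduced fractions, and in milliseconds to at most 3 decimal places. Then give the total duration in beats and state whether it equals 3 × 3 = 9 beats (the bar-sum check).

1) 0.0ms=0b +588.235ms=3/2b
2) 588.235ms=3/2b +294.118ms=3/4b
3) 882.353ms=9/4b +294.118ms=3/4b
4) 1176.471ms=3b +294.118ms=3/4b
5) 1470.588ms=15/4b +882.353ms=9/4b
6) 2352.941ms=6b +588.235ms=3/2b
7) 2941.176ms=15/2b +294.118ms=3/4b
8) 3235.294ms=33/4b +294.118ms=3/4b
Σ=9b of 9 (153bpm 3/8) — PASS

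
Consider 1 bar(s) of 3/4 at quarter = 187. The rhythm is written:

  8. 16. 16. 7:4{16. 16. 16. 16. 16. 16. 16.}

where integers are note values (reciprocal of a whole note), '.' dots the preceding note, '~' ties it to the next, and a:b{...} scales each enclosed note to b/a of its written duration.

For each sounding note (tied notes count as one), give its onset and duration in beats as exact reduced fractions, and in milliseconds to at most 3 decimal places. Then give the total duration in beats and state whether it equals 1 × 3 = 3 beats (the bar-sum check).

1) 0.0ms=0b +240.642ms=3/4b
2) 240.642ms=3/4b +120.321ms=3/8b
3) 360.963ms=9/8b +120.321ms=3/8b
4) 481.283ms=3/2b +68.755ms=3/14b
5) 550.038ms=12/7b +68.755ms=3/14b
6) 618.793ms=27/14b +68.755ms=3/14b
7) 687.548ms=15/7b +68.755ms=3/14b
8) 756.303ms=33/14b +68.755ms=3/14b
9) 825.057ms=18/7b +68.755ms=3/14b
10) 893.812ms=39/14b +68.755ms=3/14b
Σ=3b of 3 (187bpm 3/4) — PASS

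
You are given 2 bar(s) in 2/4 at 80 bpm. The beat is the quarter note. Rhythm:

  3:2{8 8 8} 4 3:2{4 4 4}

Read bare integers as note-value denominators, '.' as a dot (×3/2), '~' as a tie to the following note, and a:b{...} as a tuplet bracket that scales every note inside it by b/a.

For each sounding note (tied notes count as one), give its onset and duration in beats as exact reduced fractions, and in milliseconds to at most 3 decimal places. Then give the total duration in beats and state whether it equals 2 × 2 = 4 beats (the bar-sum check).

1) 0.0ms=0b +250.0ms=1/3b
2) 250.0ms=1/3b +250.0ms=1/3b
3) 500.0ms=2/3b +250.0ms=1/3b
4) 750.0ms=1b +750.0ms=1b
5) 1500.0ms=2b +500.0ms=2/3b
6) 2000.0ms=8/3b +500.0ms=2/3b
7) 2500.0ms=10/3b +500.0ms=2/3b
Σ=4b of 4 (80bpm 2/4) — PASS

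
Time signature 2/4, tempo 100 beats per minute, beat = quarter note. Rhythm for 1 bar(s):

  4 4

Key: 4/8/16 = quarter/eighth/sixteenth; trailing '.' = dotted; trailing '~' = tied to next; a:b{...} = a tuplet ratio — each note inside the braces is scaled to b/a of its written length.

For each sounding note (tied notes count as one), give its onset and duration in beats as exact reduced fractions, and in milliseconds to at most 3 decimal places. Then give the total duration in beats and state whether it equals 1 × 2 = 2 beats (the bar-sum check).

1) 0.0ms=0b +600.0ms=1b
2) 600.0ms=1b +600.0ms=1b
Σ=2b of 2 (100bpm 2/4) — PASS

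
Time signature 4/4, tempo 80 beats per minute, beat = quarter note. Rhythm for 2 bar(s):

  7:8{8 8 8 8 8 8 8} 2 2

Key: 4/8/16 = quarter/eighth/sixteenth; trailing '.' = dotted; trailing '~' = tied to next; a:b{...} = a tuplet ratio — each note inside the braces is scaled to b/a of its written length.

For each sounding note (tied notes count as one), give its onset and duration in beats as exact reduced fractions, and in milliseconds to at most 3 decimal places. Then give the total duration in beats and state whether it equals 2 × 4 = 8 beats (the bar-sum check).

1) 0.0ms=0b +428.571ms=4/7b
2) 428.571ms=4/7b +428.571ms=4/7b
3) 857.143ms=8/7b +428.571ms=4/7b
4) 1285.714ms=12/7b +428.571ms=4/7b
5) 1714.286ms=16/7b +428.571ms=4/7b
6) 2142.857ms=20/7b +428.571ms=4/7b
7) 2571.429ms=24/7b +428.571ms=4/7b
8) 3000.0ms=4b +1500.0ms=2b
9) 4500.0ms=6b +1500.0ms=2b
Σ=8b of 8 (80bpm 4/4) — PASS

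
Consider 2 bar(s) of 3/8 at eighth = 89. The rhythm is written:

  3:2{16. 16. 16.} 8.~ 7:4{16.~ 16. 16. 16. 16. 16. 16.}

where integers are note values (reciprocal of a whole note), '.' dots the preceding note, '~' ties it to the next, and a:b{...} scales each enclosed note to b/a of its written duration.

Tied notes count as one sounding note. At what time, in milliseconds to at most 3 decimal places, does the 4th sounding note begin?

1. 0.0ms @ 0 + 337.079ms (1/2)
2. 337.079ms @ 1/2 + 337.079ms (1/2)
3. 674.157ms @ 1 + 337.079ms (1/2)
4. 1011.236ms @ 3/2 + 1589.085ms (33/14)
5. 2600.321ms @ 27/7 + 288.925ms (3/7)
6. 2889.246ms @ 30/7 + 288.925ms (3/7)
7. 3178.17ms @ 33/7 + 288.925ms (3/7)
8. 3467.095ms @ 36/7 + 288.925ms (3/7)
9. 3756.019ms @ 39/7 + 288.925ms (3/7)

note 4 onset = 3/2b = 1011.236ms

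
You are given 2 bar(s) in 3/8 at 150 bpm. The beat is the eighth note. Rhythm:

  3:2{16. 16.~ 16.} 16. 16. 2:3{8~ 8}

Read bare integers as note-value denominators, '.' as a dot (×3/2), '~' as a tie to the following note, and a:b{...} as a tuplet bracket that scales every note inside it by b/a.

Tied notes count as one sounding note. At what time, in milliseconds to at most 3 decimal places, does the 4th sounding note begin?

1. 0.0ms @ 0 + 200.0ms (1/2)
2. 200.0ms @ 1/2 + 400.0ms (1)
3. 600.0ms @ 3/2 + 300.0ms (3/4)
4. 900.0ms @ 9/4 + 300.0ms (3/4)
5. 1200.0ms @ 3 + 1200.0ms (3)

note 4 onset = 9/4b = 900.0ms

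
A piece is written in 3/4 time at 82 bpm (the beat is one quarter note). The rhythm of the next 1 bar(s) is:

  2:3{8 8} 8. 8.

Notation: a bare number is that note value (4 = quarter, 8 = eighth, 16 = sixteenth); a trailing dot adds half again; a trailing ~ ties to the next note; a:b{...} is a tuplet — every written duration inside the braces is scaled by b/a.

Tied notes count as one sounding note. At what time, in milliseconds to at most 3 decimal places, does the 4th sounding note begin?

1. 0.0ms @ 0 + 548.78ms (3/4)
2. 548.78ms @ 3/4 + 548.78ms (3/4)
3. 1097.561ms @ 3/2 + 548.78ms (3/4)
4. 1646.341ms @ 9/4 + 548.78ms (3/4)

note 4 onset = 9/4b = 1646.341ms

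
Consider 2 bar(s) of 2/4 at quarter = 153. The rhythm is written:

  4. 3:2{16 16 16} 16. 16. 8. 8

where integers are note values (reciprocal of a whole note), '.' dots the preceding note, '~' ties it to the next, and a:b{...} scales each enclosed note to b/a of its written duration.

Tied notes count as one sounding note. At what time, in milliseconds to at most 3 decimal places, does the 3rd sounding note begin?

1. 0.0ms @ 0 + 588.235ms (3/2)
2. 588.235ms @ 3/2 + 65.359ms (1/6)
3. 653.595ms @ 5/3 + 65.359ms (1/6)
4. 718.954ms @ 11/6 + 65.359ms (1/6)
5. 784.314ms @ 2 + 147.059ms (3/8)
6. 931.373ms @ 19/8 + 147.059ms (3/8)
7. 1078.431ms @ 11/4 + 294.118ms (3/4)
8. 1372.549ms @ 7/2 + 196.078ms (1/2)

note 3 onset = 5/3b = 653.595ms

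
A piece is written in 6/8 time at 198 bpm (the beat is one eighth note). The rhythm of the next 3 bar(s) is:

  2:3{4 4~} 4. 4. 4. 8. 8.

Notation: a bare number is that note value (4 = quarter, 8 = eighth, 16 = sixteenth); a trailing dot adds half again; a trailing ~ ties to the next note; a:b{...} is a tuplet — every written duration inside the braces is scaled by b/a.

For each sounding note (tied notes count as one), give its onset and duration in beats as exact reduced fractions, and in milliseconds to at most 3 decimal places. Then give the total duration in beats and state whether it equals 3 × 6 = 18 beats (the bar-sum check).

1) 0.0ms=0b +909.091ms=3b
2) 909.091ms=3b +1818.182ms=6b
3) 2727.273ms=9b +909.091ms=3b
4) 3636.364ms=12b +909.091ms=3b
5) 4545.455ms=15b +454.545ms=3/2b
6) 5000.0ms=33/2b +454.545ms=3/2b
Σ=18b of 18 (198bpm 6/8) — PASS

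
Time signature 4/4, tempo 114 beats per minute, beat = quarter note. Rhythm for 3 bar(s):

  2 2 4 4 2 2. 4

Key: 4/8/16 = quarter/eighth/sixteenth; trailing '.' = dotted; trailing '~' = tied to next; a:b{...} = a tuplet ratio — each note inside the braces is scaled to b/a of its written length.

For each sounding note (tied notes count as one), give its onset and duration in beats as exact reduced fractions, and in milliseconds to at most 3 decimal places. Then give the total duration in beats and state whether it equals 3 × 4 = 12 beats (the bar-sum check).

1) 0.0ms=0b +1052.632ms=2b
2) 1052.632ms=2b +1052.632ms=2b
3) 2105.263ms=4b +526.316ms=1b
4) 2631.579ms=5b +526.316ms=1b
5) 3157.895ms=6b +1052.632ms=2b
6) 4210.526ms=8b +1578.947ms=3b
7) 5789.474ms=11b +526.316ms=1b
Σ=12b of 12 (114bpm 4/4) — PASS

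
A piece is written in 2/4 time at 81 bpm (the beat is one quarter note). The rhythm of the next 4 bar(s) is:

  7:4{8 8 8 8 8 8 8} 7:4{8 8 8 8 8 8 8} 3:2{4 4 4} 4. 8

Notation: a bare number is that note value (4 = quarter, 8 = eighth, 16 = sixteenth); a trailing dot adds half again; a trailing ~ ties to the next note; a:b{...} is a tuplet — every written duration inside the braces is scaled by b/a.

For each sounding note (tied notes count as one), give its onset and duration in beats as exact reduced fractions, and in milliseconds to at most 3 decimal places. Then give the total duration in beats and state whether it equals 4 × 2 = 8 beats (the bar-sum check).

1) 0.0ms=0b +211.64ms=2/7b
2) 211.64ms=2/7b +211.64ms=2/7b
3) 423.28ms=4/7b +211.64ms=2/7b
4) 634.921ms=6/7b +211.64ms=2/7b
5) 846.561ms=8/7b +211.64ms=2/7b
6) 1058.201ms=10/7b +211.64ms=2/7b
7) 1269.841ms=12/7b +211.64ms=2/7b
8) 1481.481ms=2b +211.64ms=2/7b
9) 1693.122ms=16/7b +211.64ms=2/7b
10) 1904.762ms=18/7b +211.64ms=2/7b
11) 2116.402ms=20/7b +211.64ms=2/7b
12) 2328.042ms=22/7b +211.64ms=2/7b
13) 2539.683ms=24/7b +211.64ms=2/7b
14) 2751.323ms=26/7b +211.64ms=2/7b
15) 2962.963ms=4b +493.827ms=2/3b
16) 3456.79ms=14/3b +493.827ms=2/3b
17) 3950.617ms=16/3b +493.827ms=2/3b
18) 4444.444ms=6b +1111.111ms=3/2b
19) 5555.556ms=15/2b +370.37ms=1/2b
Σ=8b of 8 (81bpm 2/4) — PASS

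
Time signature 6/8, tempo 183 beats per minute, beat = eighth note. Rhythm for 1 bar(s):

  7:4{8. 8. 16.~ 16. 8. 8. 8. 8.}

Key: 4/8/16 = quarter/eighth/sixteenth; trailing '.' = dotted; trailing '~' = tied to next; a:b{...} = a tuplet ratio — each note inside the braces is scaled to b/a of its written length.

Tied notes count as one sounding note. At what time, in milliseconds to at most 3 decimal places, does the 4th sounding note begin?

1. 0.0ms @ 0 + 281.03ms (6/7)
2. 281.03ms @ 6/7 + 281.03ms (6/7)
3. 562.061ms @ 12/7 + 281.03ms (6/7)
4. 843.091ms @ 18/7 + 281.03ms (6/7)
5. 1124.122ms @ 24/7 + 281.03ms (6/7)
6. 1405.152ms @ 30/7 + 281.03ms (6/7)
7. 1686.183ms @ 36/7 + 281.03ms (6/7)

note 4 onset = 18/7b = 843.091ms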